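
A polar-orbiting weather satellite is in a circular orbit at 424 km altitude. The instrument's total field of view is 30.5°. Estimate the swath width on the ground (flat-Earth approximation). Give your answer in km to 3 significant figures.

Half-angle = 30.5°/2 = 15.25°.
Swath width ≈ 2h·tan(θ/2) = 2 × 424 × tan(15.25°) = 231.2 km.

231 km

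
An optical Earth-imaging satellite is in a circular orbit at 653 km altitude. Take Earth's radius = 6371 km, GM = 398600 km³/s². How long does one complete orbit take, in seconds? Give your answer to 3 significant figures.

5860 seconds

Semi-major axis a = 6371 + 653 = 7024 km. Period T = 2π√(a³/μ) = 2π√(7024³/398600) = 5858.5 s = 97.64 min.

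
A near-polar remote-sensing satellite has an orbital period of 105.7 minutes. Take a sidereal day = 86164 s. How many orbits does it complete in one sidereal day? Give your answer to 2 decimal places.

T = 105.7 min = 6342.0 s.
Orbits per sidereal day = 86164 / 6342.0 = 13.586.

13.59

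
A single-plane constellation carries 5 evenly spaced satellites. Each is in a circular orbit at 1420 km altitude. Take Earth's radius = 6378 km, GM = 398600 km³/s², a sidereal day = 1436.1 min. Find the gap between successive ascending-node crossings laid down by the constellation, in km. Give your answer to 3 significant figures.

637 km

Semi-major axis a = 6378 + 1420 = 7798 km. Period T = 2π√(a³/μ) = 2π√(7798³/398600) = 6853.1 s = 114.22 min.
Single-satellite node shift = (6853.1/86166) × 360° = 28.63°.
With 5 satellites evenly phased, successive equator crossings are 28.63/5 = 5.726° apart.
That is 5.726 × 111.3 = 637 km at the equator.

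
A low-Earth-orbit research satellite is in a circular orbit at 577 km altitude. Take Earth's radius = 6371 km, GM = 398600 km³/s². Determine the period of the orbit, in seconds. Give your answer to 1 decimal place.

Semi-major axis a = 6371 + 577 = 6948 km. Period T = 2π√(a³/μ) = 2π√(6948³/398600) = 5763.7 s = 96.06 min.

5763.7 seconds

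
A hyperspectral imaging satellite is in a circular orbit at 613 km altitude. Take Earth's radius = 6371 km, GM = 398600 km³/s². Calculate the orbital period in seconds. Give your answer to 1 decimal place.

5808.5 seconds

Semi-major axis a = 6371 + 613 = 6984 km. Period T = 2π√(a³/μ) = 2π√(6984³/398600) = 5808.5 s = 96.81 min.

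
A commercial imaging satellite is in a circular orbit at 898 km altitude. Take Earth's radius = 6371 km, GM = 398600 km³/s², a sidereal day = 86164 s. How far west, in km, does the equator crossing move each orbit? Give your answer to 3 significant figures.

Semi-major axis a = 6371 + 898 = 7269 km. Period T = 2π√(a³/μ) = 2π√(7269³/398600) = 6167.7 s = 102.79 min.
During one orbit Earth rotates (6167.7 / 86164) × 360° = 25.77°.
At the equator that is 25.77° × (2π·6371/360) km/° = 25.77 × 111.2 = 2865 km.

2870 km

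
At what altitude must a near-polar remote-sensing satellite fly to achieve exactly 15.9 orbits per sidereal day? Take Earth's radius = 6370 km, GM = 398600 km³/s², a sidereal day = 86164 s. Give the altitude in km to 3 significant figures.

Required period T = 86164 / 15.9 = 5419.1 s.
From T = 2π√(a³/μ): a = (μ T²/4π²)^(1/3) = (398600 × 5419.1² / 4π²)^(1/3) = 6668 km.
Altitude h = a − R = 6668 − 6370 = 298 km.

298 km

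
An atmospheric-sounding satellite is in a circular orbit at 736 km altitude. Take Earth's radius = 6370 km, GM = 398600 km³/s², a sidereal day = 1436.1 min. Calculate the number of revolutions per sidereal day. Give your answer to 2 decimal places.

14.45

Semi-major axis a = 6370 + 736 = 7106 km. Period T = 2π√(a³/μ) = 2π√(7106³/398600) = 5961.4 s = 99.36 min.
Orbits per sidereal day = 86166 / 5961.4 = 14.454.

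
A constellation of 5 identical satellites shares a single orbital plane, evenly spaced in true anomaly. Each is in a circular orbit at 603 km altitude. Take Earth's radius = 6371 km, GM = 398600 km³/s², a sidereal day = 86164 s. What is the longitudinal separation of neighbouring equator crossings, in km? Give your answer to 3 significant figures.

539 km

Semi-major axis a = 6371 + 603 = 6974 km. Period T = 2π√(a³/μ) = 2π√(6974³/398600) = 5796.1 s = 96.60 min.
Single-satellite node shift = (5796.1/86164) × 360° = 24.22°.
With 5 satellites evenly phased, successive equator crossings are 24.22/5 = 4.843° apart.
That is 4.843 × 111.2 = 539 km at the equator.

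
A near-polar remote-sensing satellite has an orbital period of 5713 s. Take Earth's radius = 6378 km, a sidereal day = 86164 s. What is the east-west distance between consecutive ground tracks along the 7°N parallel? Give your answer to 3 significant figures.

2640 km

Node shift per orbit = (5713.0/86164) × 360° = 23.87°.
Equatorial spacing = 23.87 × 111.3 km/° = 2657 km.
At 7° latitude, spacing = 2657 × cos(7°) = 2637 km.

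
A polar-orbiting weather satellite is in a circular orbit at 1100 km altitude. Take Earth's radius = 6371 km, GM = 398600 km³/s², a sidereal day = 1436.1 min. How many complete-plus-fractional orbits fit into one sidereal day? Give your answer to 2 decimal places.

13.41

Semi-major axis a = 6371 + 1100 = 7471 km. Period T = 2π√(a³/μ) = 2π√(7471³/398600) = 6426.6 s = 107.11 min.
Orbits per sidereal day = 86166 / 6426.6 = 13.408.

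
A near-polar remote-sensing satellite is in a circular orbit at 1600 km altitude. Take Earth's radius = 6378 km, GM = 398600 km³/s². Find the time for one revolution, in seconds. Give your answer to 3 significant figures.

7090 seconds

Semi-major axis a = 6378 + 1600 = 7978 km. Period T = 2π√(a³/μ) = 2π√(7978³/398600) = 7091.7 s = 118.20 min.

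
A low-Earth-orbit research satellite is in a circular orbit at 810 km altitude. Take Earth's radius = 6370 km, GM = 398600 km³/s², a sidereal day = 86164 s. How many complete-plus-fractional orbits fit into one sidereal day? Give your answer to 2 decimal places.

14.23

Semi-major axis a = 6370 + 810 = 7180 km. Period T = 2π√(a³/μ) = 2π√(7180³/398600) = 6054.8 s = 100.91 min.
Orbits per sidereal day = 86164 / 6054.8 = 14.231.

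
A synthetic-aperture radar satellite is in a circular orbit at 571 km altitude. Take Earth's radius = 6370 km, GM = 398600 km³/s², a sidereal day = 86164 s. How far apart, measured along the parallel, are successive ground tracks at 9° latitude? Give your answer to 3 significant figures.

2640 km

Semi-major axis a = 6370 + 571 = 6941 km. Period T = 2π√(a³/μ) = 2π√(6941³/398600) = 5755.0 s = 95.92 min.
Node shift per orbit = (5755.0/86164) × 360° = 24.04°.
Equatorial spacing = 24.04 × 111.2 km/° = 2673 km.
At 9° latitude, spacing = 2673 × cos(9°) = 2640 km.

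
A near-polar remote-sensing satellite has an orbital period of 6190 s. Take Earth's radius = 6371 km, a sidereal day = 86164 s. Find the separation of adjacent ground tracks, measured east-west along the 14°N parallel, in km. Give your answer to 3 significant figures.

Node shift per orbit = (6190.0/86164) × 360° = 25.86°.
Equatorial spacing = 25.86 × 111.2 km/° = 2876 km.
At 14° latitude, spacing = 2876 × cos(14°) = 2790 km.

2790 km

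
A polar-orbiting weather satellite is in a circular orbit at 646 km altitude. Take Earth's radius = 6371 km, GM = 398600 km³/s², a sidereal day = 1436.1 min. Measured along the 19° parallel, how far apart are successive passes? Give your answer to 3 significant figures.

2570 km

Semi-major axis a = 6371 + 646 = 7017 km. Period T = 2π√(a³/μ) = 2π√(7017³/398600) = 5849.8 s = 97.50 min.
Node shift per orbit = (5849.8/86166) × 360° = 24.44°.
Equatorial spacing = 24.44 × 111.2 km/° = 2718 km.
At 19° latitude, spacing = 2718 × cos(19°) = 2570 km.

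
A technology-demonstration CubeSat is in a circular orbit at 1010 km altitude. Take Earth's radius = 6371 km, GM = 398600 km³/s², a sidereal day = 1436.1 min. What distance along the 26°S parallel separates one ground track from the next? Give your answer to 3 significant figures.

Semi-major axis a = 6371 + 1010 = 7381 km. Period T = 2π√(a³/μ) = 2π√(7381³/398600) = 6310.8 s = 105.18 min.
Node shift per orbit = (6310.8/86166) × 360° = 26.37°.
Equatorial spacing = 26.37 × 111.2 km/° = 2932 km.
At 26° latitude, spacing = 2932 × cos(26°) = 2635 km.

2640 km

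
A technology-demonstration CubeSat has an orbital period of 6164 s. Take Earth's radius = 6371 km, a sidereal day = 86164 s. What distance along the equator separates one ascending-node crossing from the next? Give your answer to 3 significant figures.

2860 km

During one orbit Earth rotates (6164.0 / 86164) × 360° = 25.75°.
At the equator that is 25.75° × (2π·6371/360) km/° = 25.75 × 111.2 = 2864 km.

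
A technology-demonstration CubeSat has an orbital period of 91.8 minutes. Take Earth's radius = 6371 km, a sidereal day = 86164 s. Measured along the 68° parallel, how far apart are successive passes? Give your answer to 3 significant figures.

T = 91.8 min = 5508.0 s.
Node shift per orbit = (5508.0/86164) × 360° = 23.01°.
Equatorial spacing = 23.01 × 111.2 km/° = 2559 km.
At 68° latitude, spacing = 2559 × cos(68°) = 959 km.

959 km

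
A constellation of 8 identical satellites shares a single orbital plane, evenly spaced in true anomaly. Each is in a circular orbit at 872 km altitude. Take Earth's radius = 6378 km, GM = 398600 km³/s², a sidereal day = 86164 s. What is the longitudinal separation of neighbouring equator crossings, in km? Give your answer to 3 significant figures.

357 km

Semi-major axis a = 6378 + 872 = 7250 km. Period T = 2π√(a³/μ) = 2π√(7250³/398600) = 6143.5 s = 102.39 min.
Single-satellite node shift = (6143.5/86164) × 360° = 25.67°.
With 8 satellites evenly phased, successive equator crossings are 25.67/8 = 3.209° apart.
That is 3.209 × 111.3 = 357 km at the equator.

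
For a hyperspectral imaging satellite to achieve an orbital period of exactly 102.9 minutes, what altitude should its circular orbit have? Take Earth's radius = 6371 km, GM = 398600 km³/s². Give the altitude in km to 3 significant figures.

T = 102.9 min = 6174.0 s.
From T = 2π√(a³/μ): a = (μ T²/4π²)^(1/3) = (398600 × 6174.0² / 4π²)^(1/3) = 7274 km.
Altitude h = a − R = 7274 − 6371 = 903 km.

903 km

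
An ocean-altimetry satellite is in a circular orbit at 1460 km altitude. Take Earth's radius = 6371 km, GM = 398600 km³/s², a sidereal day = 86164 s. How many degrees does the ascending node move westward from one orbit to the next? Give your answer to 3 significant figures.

Semi-major axis a = 6371 + 1460 = 7831 km. Period T = 2π√(a³/μ) = 2π√(7831³/398600) = 6896.6 s = 114.94 min.
During one orbit Earth rotates (6896.6 / 86164) × 360° = 28.81°.

28.8°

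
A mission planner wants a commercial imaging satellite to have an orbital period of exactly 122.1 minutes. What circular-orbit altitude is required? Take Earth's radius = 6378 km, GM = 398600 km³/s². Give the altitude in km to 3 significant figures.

T = 122.1 min = 7326.0 s.
From T = 2π√(a³/μ): a = (μ T²/4π²)^(1/3) = (398600 × 7326.0² / 4π²)^(1/3) = 8153 km.
Altitude h = a − R = 8153 − 6378 = 1775 km.

1770 km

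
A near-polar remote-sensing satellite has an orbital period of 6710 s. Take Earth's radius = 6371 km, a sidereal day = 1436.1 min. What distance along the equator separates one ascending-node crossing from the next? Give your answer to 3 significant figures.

During one orbit Earth rotates (6710.0 / 86166) × 360° = 28.03°.
At the equator that is 28.03° × (2π·6371/360) km/° = 28.03 × 111.2 = 3117 km.

3120 km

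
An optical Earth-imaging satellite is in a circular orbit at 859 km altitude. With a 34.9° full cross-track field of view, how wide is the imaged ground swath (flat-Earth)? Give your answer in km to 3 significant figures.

Half-angle = 34.9°/2 = 17.45°.
Swath width ≈ 2h·tan(θ/2) = 2 × 859 × tan(17.45°) = 540.0 km.

540 km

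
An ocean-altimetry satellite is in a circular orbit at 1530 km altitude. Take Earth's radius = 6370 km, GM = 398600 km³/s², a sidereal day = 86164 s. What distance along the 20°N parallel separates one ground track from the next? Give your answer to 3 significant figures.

3050 km

Semi-major axis a = 6370 + 1530 = 7900 km. Period T = 2π√(a³/μ) = 2π√(7900³/398600) = 6988.0 s = 116.47 min.
Node shift per orbit = (6988.0/86164) × 360° = 29.20°.
Equatorial spacing = 29.20 × 111.2 km/° = 3246 km.
At 20° latitude, spacing = 3246 × cos(20°) = 3050 km.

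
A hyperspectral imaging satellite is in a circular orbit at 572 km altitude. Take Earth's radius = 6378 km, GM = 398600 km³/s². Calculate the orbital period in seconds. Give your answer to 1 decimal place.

Semi-major axis a = 6378 + 572 = 6950 km. Period T = 2π√(a³/μ) = 2π√(6950³/398600) = 5766.2 s = 96.10 min.

5766.2 seconds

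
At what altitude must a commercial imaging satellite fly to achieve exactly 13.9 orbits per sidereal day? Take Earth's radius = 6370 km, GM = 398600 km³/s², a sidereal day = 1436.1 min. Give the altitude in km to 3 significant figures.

Required period T = 86166 / 13.9 = 6199.0 s.
From T = 2π√(a³/μ): a = (μ T²/4π²)^(1/3) = (398600 × 6199.0² / 4π²)^(1/3) = 7294 km.
Altitude h = a − R = 7294 − 6370 = 924 km.

924 km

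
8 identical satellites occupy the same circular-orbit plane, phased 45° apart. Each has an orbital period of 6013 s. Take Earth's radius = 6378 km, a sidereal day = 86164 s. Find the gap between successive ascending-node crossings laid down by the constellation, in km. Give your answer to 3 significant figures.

Single-satellite node shift = (6013.0/86164) × 360° = 25.12°.
With 8 satellites evenly phased, successive equator crossings are 25.12/8 = 3.140° apart.
That is 3.140 × 111.3 = 350 km at the equator.

350 km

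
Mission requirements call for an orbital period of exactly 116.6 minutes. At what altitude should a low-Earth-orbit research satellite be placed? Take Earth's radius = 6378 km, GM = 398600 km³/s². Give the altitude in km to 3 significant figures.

1530 km

T = 116.6 min = 6996.0 s.
From T = 2π√(a³/μ): a = (μ T²/4π²)^(1/3) = (398600 × 6996.0² / 4π²)^(1/3) = 7906 km.
Altitude h = a − R = 7906 − 6378 = 1528 km.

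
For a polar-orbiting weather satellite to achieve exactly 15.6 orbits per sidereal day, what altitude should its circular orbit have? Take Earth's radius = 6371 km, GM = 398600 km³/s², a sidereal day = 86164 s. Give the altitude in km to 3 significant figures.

382 km

Required period T = 86164 / 15.6 = 5523.3 s.
From T = 2π√(a³/μ): a = (μ T²/4π²)^(1/3) = (398600 × 5523.3² / 4π²)^(1/3) = 6753 km.
Altitude h = a − R = 6753 − 6371 = 382 km.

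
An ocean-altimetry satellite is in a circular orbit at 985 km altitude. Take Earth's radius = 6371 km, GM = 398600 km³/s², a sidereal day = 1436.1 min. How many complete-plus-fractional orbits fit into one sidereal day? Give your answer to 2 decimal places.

13.72

Semi-major axis a = 6371 + 985 = 7356 km. Period T = 2π√(a³/μ) = 2π√(7356³/398600) = 6278.8 s = 104.65 min.
Orbits per sidereal day = 86166 / 6278.8 = 13.723.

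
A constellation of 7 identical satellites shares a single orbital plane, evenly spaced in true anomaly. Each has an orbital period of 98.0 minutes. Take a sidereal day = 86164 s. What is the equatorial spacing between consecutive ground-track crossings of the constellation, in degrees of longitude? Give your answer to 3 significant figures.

T = 98.0 min = 5880.0 s.
Single-satellite node shift = (5880.0/86164) × 360° = 24.57°.
With 7 satellites evenly phased, successive equator crossings are 24.57/7 = 3.510° apart.

3.51°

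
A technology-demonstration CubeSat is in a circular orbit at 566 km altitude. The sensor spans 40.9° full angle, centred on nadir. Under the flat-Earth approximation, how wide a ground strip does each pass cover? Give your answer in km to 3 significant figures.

422 km

Half-angle = 40.9°/2 = 20.45°.
Swath width ≈ 2h·tan(θ/2) = 2 × 566 × tan(20.45°) = 422.1 km.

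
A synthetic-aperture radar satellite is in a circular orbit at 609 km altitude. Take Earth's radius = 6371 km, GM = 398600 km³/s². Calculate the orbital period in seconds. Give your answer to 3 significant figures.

5800 seconds

Semi-major axis a = 6371 + 609 = 6980 km. Period T = 2π√(a³/μ) = 2π√(6980³/398600) = 5803.6 s = 96.73 min.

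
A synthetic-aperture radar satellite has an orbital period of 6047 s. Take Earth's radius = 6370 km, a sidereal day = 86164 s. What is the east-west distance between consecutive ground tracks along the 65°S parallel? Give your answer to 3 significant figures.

1190 km

Node shift per orbit = (6047.0/86164) × 360° = 25.26°.
Equatorial spacing = 25.26 × 111.2 km/° = 2809 km.
At 65° latitude, spacing = 2809 × cos(65°) = 1187 km.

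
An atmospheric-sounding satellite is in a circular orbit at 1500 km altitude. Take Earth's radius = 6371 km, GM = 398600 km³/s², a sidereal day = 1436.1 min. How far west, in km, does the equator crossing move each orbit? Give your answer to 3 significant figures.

Semi-major axis a = 6371 + 1500 = 7871 km. Period T = 2π√(a³/μ) = 2π√(7871³/398600) = 6949.5 s = 115.83 min.
During one orbit Earth rotates (6949.5 / 86166) × 360° = 29.04°.
At the equator that is 29.04° × (2π·6371/360) km/° = 29.04 × 111.2 = 3229 km.

3230 km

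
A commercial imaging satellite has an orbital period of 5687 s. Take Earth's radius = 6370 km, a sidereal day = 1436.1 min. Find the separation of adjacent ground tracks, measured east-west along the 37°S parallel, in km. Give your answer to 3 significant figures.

2110 km

Node shift per orbit = (5687.0/86166) × 360° = 23.76°.
Equatorial spacing = 23.76 × 111.2 km/° = 2642 km.
At 37° latitude, spacing = 2642 × cos(37°) = 2110 km.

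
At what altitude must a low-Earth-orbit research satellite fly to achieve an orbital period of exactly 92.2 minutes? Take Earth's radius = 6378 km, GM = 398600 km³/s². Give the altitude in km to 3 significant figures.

T = 92.2 min = 5532.0 s.
From T = 2π√(a³/μ): a = (μ T²/4π²)^(1/3) = (398600 × 5532.0² / 4π²)^(1/3) = 6761 km.
Altitude h = a − R = 6761 − 6378 = 383 km.

383 km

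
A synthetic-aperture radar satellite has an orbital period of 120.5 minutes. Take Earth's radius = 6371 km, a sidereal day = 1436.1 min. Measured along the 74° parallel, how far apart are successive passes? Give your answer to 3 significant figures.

926 km

T = 120.5 min = 7230.0 s.
Node shift per orbit = (7230.0/86166) × 360° = 30.21°.
Equatorial spacing = 30.21 × 111.2 km/° = 3359 km.
At 74° latitude, spacing = 3359 × cos(74°) = 926 km.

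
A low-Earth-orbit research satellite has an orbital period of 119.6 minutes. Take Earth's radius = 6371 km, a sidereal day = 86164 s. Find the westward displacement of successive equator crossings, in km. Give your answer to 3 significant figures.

T = 119.6 min = 7176.0 s.
During one orbit Earth rotates (7176.0 / 86164) × 360° = 29.98°.
At the equator that is 29.98° × (2π·6371/360) km/° = 29.98 × 111.2 = 3334 km.

3330 km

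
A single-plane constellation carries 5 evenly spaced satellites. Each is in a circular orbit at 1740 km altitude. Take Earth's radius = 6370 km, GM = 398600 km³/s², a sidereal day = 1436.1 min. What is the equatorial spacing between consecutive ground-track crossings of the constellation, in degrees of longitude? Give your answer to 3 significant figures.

6.07°

Semi-major axis a = 6370 + 1740 = 8110 km. Period T = 2π√(a³/μ) = 2π√(8110³/398600) = 7268.5 s = 121.14 min.
Single-satellite node shift = (7268.5/86166) × 360° = 30.37°.
With 5 satellites evenly phased, successive equator crossings are 30.37/5 = 6.074° apart.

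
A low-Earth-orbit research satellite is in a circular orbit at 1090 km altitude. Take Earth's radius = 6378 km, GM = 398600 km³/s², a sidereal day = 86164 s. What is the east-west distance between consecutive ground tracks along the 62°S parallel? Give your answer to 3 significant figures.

Semi-major axis a = 6378 + 1090 = 7468 km. Period T = 2π√(a³/μ) = 2π√(7468³/398600) = 6422.7 s = 107.05 min.
Node shift per orbit = (6422.7/86164) × 360° = 26.83°.
Equatorial spacing = 26.83 × 111.3 km/° = 2987 km.
At 62° latitude, spacing = 2987 × cos(62°) = 1402 km.

1400 km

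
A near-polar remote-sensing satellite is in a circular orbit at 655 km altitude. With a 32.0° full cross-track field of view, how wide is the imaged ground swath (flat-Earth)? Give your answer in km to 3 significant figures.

Half-angle = 32.0°/2 = 16°.
Swath width ≈ 2h·tan(θ/2) = 2 × 655 × tan(16°) = 375.6 km.

376 km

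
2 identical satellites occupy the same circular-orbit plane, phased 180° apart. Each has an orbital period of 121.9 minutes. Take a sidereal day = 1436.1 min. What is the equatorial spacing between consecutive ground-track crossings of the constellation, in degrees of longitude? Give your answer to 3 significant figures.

15.3°

T = 121.9 min = 7314.0 s.
Single-satellite node shift = (7314.0/86166) × 360° = 30.56°.
With 2 satellites evenly phased, successive equator crossings are 30.56/2 = 15.279° apart.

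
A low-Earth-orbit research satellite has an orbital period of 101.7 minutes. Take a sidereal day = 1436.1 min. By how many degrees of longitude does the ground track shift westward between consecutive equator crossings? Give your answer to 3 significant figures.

T = 101.7 min = 6102.0 s.
During one orbit Earth rotates (6102.0 / 86166) × 360° = 25.49°.

25.5°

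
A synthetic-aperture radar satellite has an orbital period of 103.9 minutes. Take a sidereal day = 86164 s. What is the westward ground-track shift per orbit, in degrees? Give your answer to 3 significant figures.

26.0°

T = 103.9 min = 6234.0 s.
During one orbit Earth rotates (6234.0 / 86164) × 360° = 26.05°.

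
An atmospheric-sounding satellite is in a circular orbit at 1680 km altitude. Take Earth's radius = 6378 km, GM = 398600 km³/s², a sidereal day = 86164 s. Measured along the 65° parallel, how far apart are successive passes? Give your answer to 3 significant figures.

1410 km

Semi-major axis a = 6378 + 1680 = 8058 km. Period T = 2π√(a³/μ) = 2π√(8058³/398600) = 7198.7 s = 119.98 min.
Node shift per orbit = (7198.7/86164) × 360° = 30.08°.
Equatorial spacing = 30.08 × 111.3 km/° = 3348 km.
At 65° latitude, spacing = 3348 × cos(65°) = 1415 km.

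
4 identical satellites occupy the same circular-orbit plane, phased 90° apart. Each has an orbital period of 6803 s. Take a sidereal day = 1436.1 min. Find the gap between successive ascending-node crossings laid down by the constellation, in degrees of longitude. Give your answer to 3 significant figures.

Single-satellite node shift = (6803.0/86166) × 360° = 28.42°.
With 4 satellites evenly phased, successive equator crossings are 28.42/4 = 7.106° apart.

7.11°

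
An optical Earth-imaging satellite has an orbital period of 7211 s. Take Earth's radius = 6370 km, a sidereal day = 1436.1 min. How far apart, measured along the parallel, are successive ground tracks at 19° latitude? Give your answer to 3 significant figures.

3170 km

Node shift per orbit = (7211.0/86166) × 360° = 30.13°.
Equatorial spacing = 30.13 × 111.2 km/° = 3349 km.
At 19° latitude, spacing = 3349 × cos(19°) = 3167 km.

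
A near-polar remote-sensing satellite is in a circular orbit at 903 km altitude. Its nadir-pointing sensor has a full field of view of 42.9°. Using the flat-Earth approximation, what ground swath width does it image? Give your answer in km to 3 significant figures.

710 km

Half-angle = 42.9°/2 = 21.45°.
Swath width ≈ 2h·tan(θ/2) = 2 × 903 × tan(21.45°) = 709.6 km.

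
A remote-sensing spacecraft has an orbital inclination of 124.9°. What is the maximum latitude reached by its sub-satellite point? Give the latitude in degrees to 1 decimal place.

55.1°

Retrograde orbit: the ground track reaches ±(180° − i) = ±(180 − 124.9) = ±55.1°.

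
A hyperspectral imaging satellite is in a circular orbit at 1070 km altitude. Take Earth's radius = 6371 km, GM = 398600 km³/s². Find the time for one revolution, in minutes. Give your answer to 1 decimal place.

Semi-major axis a = 6371 + 1070 = 7441 km. Period T = 2π√(a³/μ) = 2π√(7441³/398600) = 6387.9 s = 106.47 min.

106.5 min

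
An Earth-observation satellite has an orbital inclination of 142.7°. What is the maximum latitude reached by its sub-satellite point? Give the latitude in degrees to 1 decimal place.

Retrograde orbit: the ground track reaches ±(180° − i) = ±(180 − 142.7) = ±37.3°.

37.3°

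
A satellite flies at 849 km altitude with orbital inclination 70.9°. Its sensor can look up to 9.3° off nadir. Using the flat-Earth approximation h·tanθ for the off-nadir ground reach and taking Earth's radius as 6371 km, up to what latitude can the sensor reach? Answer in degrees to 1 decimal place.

72.2°

For a prograde orbit the ground track reaches latitude ±i = ±70.9°.
Sensor half-swath on the ground ≈ 849·tan(9.3°) = 139 km = 1.25° of latitude.
Maximum observable latitude ≈ 70.9 + 1.25 = 72.2°.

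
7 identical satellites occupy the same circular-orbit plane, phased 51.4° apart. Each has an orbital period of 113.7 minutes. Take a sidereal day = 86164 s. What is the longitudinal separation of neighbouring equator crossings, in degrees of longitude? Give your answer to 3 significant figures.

T = 113.7 min = 6822.0 s.
Single-satellite node shift = (6822.0/86164) × 360° = 28.50°.
With 7 satellites evenly phased, successive equator crossings are 28.50/7 = 4.072° apart.

4.07°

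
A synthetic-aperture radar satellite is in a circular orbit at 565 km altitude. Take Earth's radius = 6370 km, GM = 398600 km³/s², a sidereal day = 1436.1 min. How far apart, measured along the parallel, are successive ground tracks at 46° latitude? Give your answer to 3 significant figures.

1850 km

Semi-major axis a = 6370 + 565 = 6935 km. Period T = 2π√(a³/μ) = 2π√(6935³/398600) = 5747.5 s = 95.79 min.
Node shift per orbit = (5747.5/86166) × 360° = 24.01°.
Equatorial spacing = 24.01 × 111.2 km/° = 2670 km.
At 46° latitude, spacing = 2670 × cos(46°) = 1855 km.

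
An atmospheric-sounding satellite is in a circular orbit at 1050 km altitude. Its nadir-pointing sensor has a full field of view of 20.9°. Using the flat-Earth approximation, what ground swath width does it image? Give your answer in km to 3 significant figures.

Half-angle = 20.9°/2 = 10.45°.
Swath width ≈ 2h·tan(θ/2) = 2 × 1050 × tan(10.45°) = 387.3 km.

387 km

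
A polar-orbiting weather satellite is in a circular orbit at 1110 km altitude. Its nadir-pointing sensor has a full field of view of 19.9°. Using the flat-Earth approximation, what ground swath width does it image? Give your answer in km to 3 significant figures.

389 km

Half-angle = 19.9°/2 = 9.95°.
Swath width ≈ 2h·tan(θ/2) = 2 × 1110 × tan(9.95°) = 389.4 km.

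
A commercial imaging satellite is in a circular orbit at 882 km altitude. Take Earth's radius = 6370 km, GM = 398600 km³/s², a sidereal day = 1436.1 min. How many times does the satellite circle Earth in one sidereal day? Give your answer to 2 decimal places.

14.02

Semi-major axis a = 6370 + 882 = 7252 km. Period T = 2π√(a³/μ) = 2π√(7252³/398600) = 6146.1 s = 102.43 min.
Orbits per sidereal day = 86166 / 6146.1 = 14.020.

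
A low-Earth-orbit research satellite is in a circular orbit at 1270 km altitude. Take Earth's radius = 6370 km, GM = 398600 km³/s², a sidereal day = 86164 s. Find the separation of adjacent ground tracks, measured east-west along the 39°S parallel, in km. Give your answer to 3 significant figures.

2400 km

Semi-major axis a = 6370 + 1270 = 7640 km. Period T = 2π√(a³/μ) = 2π√(7640³/398600) = 6645.9 s = 110.76 min.
Node shift per orbit = (6645.9/86164) × 360° = 27.77°.
Equatorial spacing = 27.77 × 111.2 km/° = 3087 km.
At 39° latitude, spacing = 3087 × cos(39°) = 2399 km.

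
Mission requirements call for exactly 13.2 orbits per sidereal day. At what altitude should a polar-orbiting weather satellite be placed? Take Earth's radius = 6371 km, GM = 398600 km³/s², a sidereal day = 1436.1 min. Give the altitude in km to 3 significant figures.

1180 km

Required period T = 86166 / 13.2 = 6527.7 s.
From T = 2π√(a³/μ): a = (μ T²/4π²)^(1/3) = (398600 × 6527.7² / 4π²)^(1/3) = 7549 km.
Altitude h = a − R = 7549 − 6371 = 1178 km.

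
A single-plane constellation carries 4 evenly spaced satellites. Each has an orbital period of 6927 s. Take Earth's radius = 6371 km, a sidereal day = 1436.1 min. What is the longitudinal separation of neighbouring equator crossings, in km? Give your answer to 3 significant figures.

805 km

Single-satellite node shift = (6927.0/86166) × 360° = 28.94°.
With 4 satellites evenly phased, successive equator crossings are 28.94/4 = 7.235° apart.
That is 7.235 × 111.2 = 805 km at the equator.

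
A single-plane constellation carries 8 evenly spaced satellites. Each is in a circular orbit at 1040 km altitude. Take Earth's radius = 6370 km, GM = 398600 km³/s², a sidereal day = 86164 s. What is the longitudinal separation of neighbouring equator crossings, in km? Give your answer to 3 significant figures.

Semi-major axis a = 6370 + 1040 = 7410 km. Period T = 2π√(a³/μ) = 2π√(7410³/398600) = 6348.0 s = 105.80 min.
Single-satellite node shift = (6348.0/86164) × 360° = 26.52°.
With 8 satellites evenly phased, successive equator crossings are 26.52/8 = 3.315° apart.
That is 3.315 × 111.2 = 369 km at the equator.

369 km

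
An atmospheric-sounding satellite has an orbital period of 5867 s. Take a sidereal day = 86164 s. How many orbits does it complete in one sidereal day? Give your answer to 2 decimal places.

Orbits per sidereal day = 86164 / 5867.0 = 14.686.

14.69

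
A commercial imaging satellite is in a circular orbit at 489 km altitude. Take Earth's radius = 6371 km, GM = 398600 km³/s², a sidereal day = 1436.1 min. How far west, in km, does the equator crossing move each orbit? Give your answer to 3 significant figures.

2630 km

Semi-major axis a = 6371 + 489 = 6860 km. Period T = 2π√(a³/μ) = 2π√(6860³/398600) = 5654.5 s = 94.24 min.
During one orbit Earth rotates (5654.5 / 86166) × 360° = 23.62°.
At the equator that is 23.62° × (2π·6371/360) km/° = 23.62 × 111.2 = 2627 km.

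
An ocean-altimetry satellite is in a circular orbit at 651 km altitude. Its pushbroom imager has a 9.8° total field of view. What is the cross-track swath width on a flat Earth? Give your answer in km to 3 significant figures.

Half-angle = 9.8°/2 = 4.9°.
Swath width ≈ 2h·tan(θ/2) = 2 × 651 × tan(4.9°) = 111.6 km.

112 km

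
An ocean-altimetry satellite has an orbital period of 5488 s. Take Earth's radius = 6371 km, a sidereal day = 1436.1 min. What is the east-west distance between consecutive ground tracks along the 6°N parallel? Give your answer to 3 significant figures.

2540 km

Node shift per orbit = (5488.0/86166) × 360° = 22.93°.
Equatorial spacing = 22.93 × 111.2 km/° = 2550 km.
At 6° latitude, spacing = 2550 × cos(6°) = 2536 km.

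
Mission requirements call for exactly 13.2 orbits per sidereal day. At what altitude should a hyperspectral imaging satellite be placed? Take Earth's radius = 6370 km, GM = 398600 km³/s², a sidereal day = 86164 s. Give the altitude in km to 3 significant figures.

Required period T = 86164 / 13.2 = 6527.6 s.
From T = 2π√(a³/μ): a = (μ T²/4π²)^(1/3) = (398600 × 6527.6² / 4π²)^(1/3) = 7549 km.
Altitude h = a − R = 7549 − 6370 = 1179 km.

1180 km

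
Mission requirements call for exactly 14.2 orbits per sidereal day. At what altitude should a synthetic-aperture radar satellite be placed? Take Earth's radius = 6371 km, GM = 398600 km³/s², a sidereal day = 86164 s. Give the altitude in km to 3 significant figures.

Required period T = 86164 / 14.2 = 6067.9 s.
From T = 2π√(a³/μ): a = (μ T²/4π²)^(1/3) = (398600 × 6067.9² / 4π²)^(1/3) = 7190 km.
Altitude h = a − R = 7190 − 6371 = 819 km.

819 km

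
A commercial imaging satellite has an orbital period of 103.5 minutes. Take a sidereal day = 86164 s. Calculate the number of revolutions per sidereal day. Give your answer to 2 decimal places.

13.88

T = 103.5 min = 6210.0 s.
Orbits per sidereal day = 86164 / 6210.0 = 13.875.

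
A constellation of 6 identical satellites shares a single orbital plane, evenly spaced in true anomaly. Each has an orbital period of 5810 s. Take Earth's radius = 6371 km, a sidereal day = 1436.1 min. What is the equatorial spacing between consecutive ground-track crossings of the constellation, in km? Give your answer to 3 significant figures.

450 km

Single-satellite node shift = (5810.0/86166) × 360° = 24.27°.
With 6 satellites evenly phased, successive equator crossings are 24.27/6 = 4.046° apart.
That is 4.046 × 111.2 = 450 km at the equator.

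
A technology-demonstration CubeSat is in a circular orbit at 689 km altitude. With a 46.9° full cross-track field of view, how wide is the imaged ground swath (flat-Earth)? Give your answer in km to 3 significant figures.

598 km

Half-angle = 46.9°/2 = 23.45°.
Swath width ≈ 2h·tan(θ/2) = 2 × 689 × tan(23.45°) = 597.7 km.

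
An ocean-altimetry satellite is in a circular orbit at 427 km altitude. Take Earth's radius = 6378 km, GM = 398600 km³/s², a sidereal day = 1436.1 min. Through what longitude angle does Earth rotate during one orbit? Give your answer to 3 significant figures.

23.3°

Semi-major axis a = 6378 + 427 = 6805 km. Period T = 2π√(a³/μ) = 2π√(6805³/398600) = 5586.7 s = 93.11 min.
During one orbit Earth rotates (5586.7 / 86166) × 360° = 23.34°.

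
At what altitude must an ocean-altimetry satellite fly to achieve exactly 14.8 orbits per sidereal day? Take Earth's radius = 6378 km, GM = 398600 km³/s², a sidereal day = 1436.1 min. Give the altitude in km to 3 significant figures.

Required period T = 86166 / 14.8 = 5822.0 s.
From T = 2π√(a³/μ): a = (μ T²/4π²)^(1/3) = (398600 × 5822.0² / 4π²)^(1/3) = 6995 km.
Altitude h = a − R = 6995 − 6378 = 617 km.

617 km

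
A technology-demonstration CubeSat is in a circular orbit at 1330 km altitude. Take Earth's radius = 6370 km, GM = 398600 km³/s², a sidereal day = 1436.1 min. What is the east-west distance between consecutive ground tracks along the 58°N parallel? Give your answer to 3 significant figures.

Semi-major axis a = 6370 + 1330 = 7700 km. Period T = 2π√(a³/μ) = 2π√(7700³/398600) = 6724.3 s = 112.07 min.
Node shift per orbit = (6724.3/86166) × 360° = 28.09°.
Equatorial spacing = 28.09 × 111.2 km/° = 3123 km.
At 58° latitude, spacing = 3123 × cos(58°) = 1655 km.

1660 km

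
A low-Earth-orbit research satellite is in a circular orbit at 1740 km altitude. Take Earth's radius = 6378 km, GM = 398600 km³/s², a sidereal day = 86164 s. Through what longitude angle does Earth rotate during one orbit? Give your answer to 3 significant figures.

Semi-major axis a = 6378 + 1740 = 8118 km. Period T = 2π√(a³/μ) = 2π√(8118³/398600) = 7279.2 s = 121.32 min.
During one orbit Earth rotates (7279.2 / 86164) × 360° = 30.41°.

30.4°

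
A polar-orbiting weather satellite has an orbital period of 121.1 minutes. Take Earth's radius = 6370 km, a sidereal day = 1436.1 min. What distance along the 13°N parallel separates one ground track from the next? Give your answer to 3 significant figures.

3290 km

T = 121.1 min = 7266.0 s.
Node shift per orbit = (7266.0/86166) × 360° = 30.36°.
Equatorial spacing = 30.36 × 111.2 km/° = 3375 km.
At 13° latitude, spacing = 3375 × cos(13°) = 3289 km.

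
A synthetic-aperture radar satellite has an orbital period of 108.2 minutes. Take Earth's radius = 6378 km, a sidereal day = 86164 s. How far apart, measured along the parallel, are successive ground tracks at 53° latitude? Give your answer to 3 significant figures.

T = 108.2 min = 6492.0 s.
Node shift per orbit = (6492.0/86164) × 360° = 27.12°.
Equatorial spacing = 27.12 × 111.3 km/° = 3019 km.
At 53° latitude, spacing = 3019 × cos(53°) = 1817 km.

1820 km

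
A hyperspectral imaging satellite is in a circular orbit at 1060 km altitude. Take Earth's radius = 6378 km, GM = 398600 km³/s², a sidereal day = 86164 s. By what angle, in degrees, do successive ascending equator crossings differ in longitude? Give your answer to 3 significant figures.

26.7°

Semi-major axis a = 6378 + 1060 = 7438 km. Period T = 2π√(a³/μ) = 2π√(7438³/398600) = 6384.0 s = 106.40 min.
During one orbit Earth rotates (6384.0 / 86164) × 360° = 26.67°.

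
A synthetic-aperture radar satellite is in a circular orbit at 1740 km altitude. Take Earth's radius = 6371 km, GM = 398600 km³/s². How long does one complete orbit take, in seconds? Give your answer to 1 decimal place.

7269.8 seconds

Semi-major axis a = 6371 + 1740 = 8111 km. Period T = 2π√(a³/μ) = 2π√(8111³/398600) = 7269.8 s = 121.16 min.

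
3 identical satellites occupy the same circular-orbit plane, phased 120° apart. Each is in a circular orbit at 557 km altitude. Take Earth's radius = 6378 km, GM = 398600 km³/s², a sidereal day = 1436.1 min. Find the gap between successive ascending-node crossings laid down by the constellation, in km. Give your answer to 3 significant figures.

Semi-major axis a = 6378 + 557 = 6935 km. Period T = 2π√(a³/μ) = 2π√(6935³/398600) = 5747.5 s = 95.79 min.
Single-satellite node shift = (5747.5/86166) × 360° = 24.01°.
With 3 satellites evenly phased, successive equator crossings are 24.01/3 = 8.004° apart.
That is 8.004 × 111.3 = 891 km at the equator.

891 km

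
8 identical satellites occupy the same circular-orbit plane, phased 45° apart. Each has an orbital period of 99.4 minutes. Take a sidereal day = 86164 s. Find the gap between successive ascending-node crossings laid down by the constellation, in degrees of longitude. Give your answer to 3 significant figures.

3.11°

T = 99.4 min = 5964.0 s.
Single-satellite node shift = (5964.0/86164) × 360° = 24.92°.
With 8 satellites evenly phased, successive equator crossings are 24.92/8 = 3.115° apart.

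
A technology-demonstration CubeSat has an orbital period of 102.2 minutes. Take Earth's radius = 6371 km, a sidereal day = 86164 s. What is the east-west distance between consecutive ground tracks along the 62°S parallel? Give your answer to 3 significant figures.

1340 km

T = 102.2 min = 6132.0 s.
Node shift per orbit = (6132.0/86164) × 360° = 25.62°.
Equatorial spacing = 25.62 × 111.2 km/° = 2849 km.
At 62° latitude, spacing = 2849 × cos(62°) = 1337 km.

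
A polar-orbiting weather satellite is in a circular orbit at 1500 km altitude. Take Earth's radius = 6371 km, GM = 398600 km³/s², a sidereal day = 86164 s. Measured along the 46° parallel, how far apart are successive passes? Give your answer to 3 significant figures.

Semi-major axis a = 6371 + 1500 = 7871 km. Period T = 2π√(a³/μ) = 2π√(7871³/398600) = 6949.5 s = 115.83 min.
Node shift per orbit = (6949.5/86164) × 360° = 29.04°.
Equatorial spacing = 29.04 × 111.2 km/° = 3229 km.
At 46° latitude, spacing = 3229 × cos(46°) = 2243 km.

2240 km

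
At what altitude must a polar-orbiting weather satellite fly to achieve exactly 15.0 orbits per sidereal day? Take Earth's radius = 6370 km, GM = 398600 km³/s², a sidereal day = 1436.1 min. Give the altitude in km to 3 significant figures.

Required period T = 86166 / 15.0 = 5744.4 s.
From T = 2π√(a³/μ): a = (μ T²/4π²)^(1/3) = (398600 × 5744.4² / 4π²)^(1/3) = 6932 km.
Altitude h = a − R = 6932 − 6370 = 562 km.

562 km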